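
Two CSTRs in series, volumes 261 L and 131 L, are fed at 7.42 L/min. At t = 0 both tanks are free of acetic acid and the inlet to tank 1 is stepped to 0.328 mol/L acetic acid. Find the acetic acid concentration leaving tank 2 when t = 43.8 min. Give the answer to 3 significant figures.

Species balance on tank i: dCᵢ/dt = (Cᵢ₋₁ − Cᵢ)/τᵢ with τᵢ = Vᵢ/Q.
τ₁ = 261/7.42 = 35.175 min; τ₂ = 131/7.42 = 17.655 min.
Solving the cascade with C₁(0)=C₂(0)=0 gives C₂(t) = C_in[1 − (τ₁ e^(−t/τ₁) − τ₂ e^(−t/τ₂))/(τ₁ − τ₂)].
At t = 43.8: e^(−t/τ₁) = 0.28788, e^(−t/τ₂) = 0.083669.
C₂ = 0.328·[1 − (35.175·0.28788 − 17.655·0.083669)/(17.520)] = 0.328·0.50633 = 0.16608 mol/L.

0.166 mol/L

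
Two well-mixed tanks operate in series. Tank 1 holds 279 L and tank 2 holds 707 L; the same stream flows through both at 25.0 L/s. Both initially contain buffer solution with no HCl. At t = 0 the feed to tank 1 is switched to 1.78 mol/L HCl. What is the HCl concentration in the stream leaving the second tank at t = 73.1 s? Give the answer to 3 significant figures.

Each tank obeys Vᵢ dCᵢ/dt = Q(Cᵢ₋₁ − Cᵢ), so τᵢ = Vᵢ/Q.
τ₁ = 279/25.0 = 11.160 s; τ₂ = 707/25.0 = 28.280 s.
Tank 1: C₁ = C_in(1 − e^(−t/τ₁)). Tank 2 (τ₁ ≠ τ₂): C₂ = C_in[1 − (τ₁ e^(−t/τ₁) − τ₂ e^(−t/τ₂))/(τ₁ − τ₂)].
At t = 73.1: e^(−t/τ₁) = 0.0014299, e^(−t/τ₂) = 0.075406.
C₂ = 1.78·[1 − (11.160·0.0014299 − 28.280·0.075406)/(-17.120)] = 1.78·0.87637 = 1.5599 mol/L.

1.56 mol/L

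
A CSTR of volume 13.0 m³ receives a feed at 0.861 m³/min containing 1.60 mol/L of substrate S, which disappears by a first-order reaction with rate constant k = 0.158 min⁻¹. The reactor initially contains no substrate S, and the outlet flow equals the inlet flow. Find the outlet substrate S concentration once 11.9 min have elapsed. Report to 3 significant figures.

0.440 mol/L

Accumulation = in − out − consumed: V dC/dt = Q C_in − Q C − k V C.
dC/dt = (Q/V) C_in − (Q/V + k) C; effective rate a = Q/V + k = 0.066231 + 0.158 = 0.22423 min⁻¹.
C_ss = Q C_in/(Q + kV) = 0.47259 mol/L; C(t) = C_ss + (C₀ − C_ss) e^(−a t).
C(11.9) = 0.47259 + (-0.47259)·e^(−0.22423·11.9) = 0.47259 + (-0.47259)·0.069367 = 0.43981 mol/L.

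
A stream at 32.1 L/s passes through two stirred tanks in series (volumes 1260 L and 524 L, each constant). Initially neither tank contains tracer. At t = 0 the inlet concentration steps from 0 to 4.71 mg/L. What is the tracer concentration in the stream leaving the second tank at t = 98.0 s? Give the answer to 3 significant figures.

Species balance on tank i: dCᵢ/dt = (Cᵢ₋₁ − Cᵢ)/τᵢ with τᵢ = Vᵢ/Q.
τ₁ = 1260/32.1 = 39.252 s; τ₂ = 524/32.1 = 16.324 s.
Tank 1: C₁ = C_in(1 − e^(−t/τ₁)). Tank 2 (τ₁ ≠ τ₂): C₂ = C_in[1 − (τ₁ e^(−t/τ₁) − τ₂ e^(−t/τ₂))/(τ₁ − τ₂)].
At t = 98.0: e^(−t/τ₁) = 0.082359, e^(−t/τ₂) = 0.0024703.
C₂ = 4.71·[1 − (39.252·0.082359 − 16.324·0.0024703)/(22.928)] = 4.71·0.86076 = 4.0542 mg/L.

4.05 mg/L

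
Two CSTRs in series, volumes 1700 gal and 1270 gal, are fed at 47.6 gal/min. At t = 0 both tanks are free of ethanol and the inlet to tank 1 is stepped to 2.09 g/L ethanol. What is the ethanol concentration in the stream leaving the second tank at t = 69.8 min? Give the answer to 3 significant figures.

Species balance on tank i: dCᵢ/dt = (Cᵢ₋₁ − Cᵢ)/τᵢ with τᵢ = Vᵢ/Q.
τ₁ = 1700/47.6 = 35.714 min; τ₂ = 1270/47.6 = 26.681 min.
Tank 1: C₁ = C_in(1 − e^(−t/τ₁)). Tank 2 (τ₁ ≠ τ₂): C₂ = C_in[1 − (τ₁ e^(−t/τ₁) − τ₂ e^(−t/τ₂))/(τ₁ − τ₂)].
At t = 69.8: e^(−t/τ₁) = 0.14165, e^(−t/τ₂) = 0.073085.
C₂ = 2.09·[1 − (35.714·0.14165 − 26.681·0.073085)/(9.0336)] = 2.09·0.65585 = 1.3707 g/L.

1.37 g/L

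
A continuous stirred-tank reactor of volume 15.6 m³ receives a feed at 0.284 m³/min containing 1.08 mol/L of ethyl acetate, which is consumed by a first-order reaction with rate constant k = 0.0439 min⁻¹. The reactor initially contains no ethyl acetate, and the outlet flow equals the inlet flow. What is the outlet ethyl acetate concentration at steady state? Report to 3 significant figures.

0.317 mol/L

V dC/dt = Q(C_in − C) − k V C.
Steady state (dC/dt = 0): C_ss = Q C_in/(Q + kV) = C_in/(1 + kV/Q).
C_ss = 0.284·1.08/(0.284 + 0.0439·15.6) = 0.30672/0.96884 = 0.31658 mol/L.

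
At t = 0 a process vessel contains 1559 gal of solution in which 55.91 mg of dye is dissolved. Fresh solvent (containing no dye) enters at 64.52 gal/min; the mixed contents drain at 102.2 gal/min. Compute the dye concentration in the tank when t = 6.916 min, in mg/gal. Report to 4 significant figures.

0.02622 mg/gal

Total volume: dV/dt = Q_in − Q_out = -37.6800 gal/min, so V(t) = 1559 − 37.6800 t and V(6.916) = 1298.41 gal.
Species balance (pure solvent in): dm/dt = −Q_out · m/V(t).
dm/m = −Q_out dt/(V₀ − 37.6800 t); integrating gives ln(m/m₀) = −(Q_out/(Q_in−Q_out)) ln(V/V₀).
m = m₀ (V₀/V)^(Q_out/(Q_in−Q_out)) = 55.91 × (1559/1298.41)^(-2.71231) = 34.0435 mg.
C = m/V = 34.0435/1298.41 = 0.0262195 mg/gal.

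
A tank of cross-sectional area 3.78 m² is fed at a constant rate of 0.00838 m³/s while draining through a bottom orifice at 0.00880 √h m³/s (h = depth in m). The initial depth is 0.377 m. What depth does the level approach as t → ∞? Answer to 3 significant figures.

0.907 m

A dh/dt = Q_in − 0.00880 √h. Steady state requires inflow = outflow:
Q_in = 0.00880 √h_ss ⇒ √h_ss = 0.00838/0.00880 = 0.95227.
h_ss = 0.95227² = 0.90682 m. (Since h₀ = 0.377 m < h_ss, the level will rise toward this value.)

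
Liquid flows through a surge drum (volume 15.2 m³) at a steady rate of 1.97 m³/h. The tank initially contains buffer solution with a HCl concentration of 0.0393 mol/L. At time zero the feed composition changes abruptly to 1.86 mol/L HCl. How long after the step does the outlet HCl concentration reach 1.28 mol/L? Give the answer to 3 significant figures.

8.83 h

Species balance: V dC/dt = Q(C_in − C) ⇒ τ = V/Q = 7.7157 h.
C(t) = C_in + (C₀ − C_in) e^(−t/τ). Set C = 1.28 and solve for t:
e^(−t/τ) = (C − C_in)/(C₀ − C_in) = (1.28 − 1.86)/(0.0393 − 1.86) = 0.31856
t = −τ ln(…) = 7.7157 × 1.1439 = 8.8264 h.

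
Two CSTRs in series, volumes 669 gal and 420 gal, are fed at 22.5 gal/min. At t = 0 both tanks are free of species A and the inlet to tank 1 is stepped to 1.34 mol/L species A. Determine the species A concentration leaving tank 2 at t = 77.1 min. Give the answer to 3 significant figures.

1.11 mol/L

Time constants: τᵢ = Vᵢ/Q for each well-mixed tank.
τ₁ = 669/22.5 = 29.733 min; τ₂ = 420/22.5 = 18.667 min.
Tank 1: C₁ = C_in(1 − e^(−t/τ₁)). Tank 2 (τ₁ ≠ τ₂): C₂ = C_in[1 − (τ₁ e^(−t/τ₁) − τ₂ e^(−t/τ₂))/(τ₁ − τ₂)].
At t = 77.1: e^(−t/τ₁) = 0.074792, e^(−t/τ₂) = 0.016077.
C₂ = 1.34·[1 − (29.733·0.074792 − 18.667·0.016077)/(11.067)] = 1.34·0.82617 = 1.1071 mol/L.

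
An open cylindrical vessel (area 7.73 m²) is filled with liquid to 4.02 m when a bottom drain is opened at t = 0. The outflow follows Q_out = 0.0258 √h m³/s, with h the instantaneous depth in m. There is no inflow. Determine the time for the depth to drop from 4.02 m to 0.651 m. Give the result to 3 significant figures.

With no inflow, A dh/dt = −0.0258 √h.
∫ h^(−1/2) dh = −(0.0258/A) ∫ dt, giving 2√h = 2√h₀ − (0.0258/A) t.
t = 2A(√h₀ − √h)/0.0258 = 2·7.73·(√4.02 − √0.651)/0.0258
  = 15.460 × (2.0050 − 0.80685) / 0.0258 = 717.96 s.

718 s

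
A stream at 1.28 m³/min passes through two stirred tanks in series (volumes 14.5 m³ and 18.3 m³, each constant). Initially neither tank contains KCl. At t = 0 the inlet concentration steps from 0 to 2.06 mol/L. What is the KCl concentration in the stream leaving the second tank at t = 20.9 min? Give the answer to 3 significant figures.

1.00 mol/L

Species balance on tank i: dCᵢ/dt = (Cᵢ₋₁ − Cᵢ)/τᵢ with τᵢ = Vᵢ/Q.
τ₁ = 14.5/1.28 = 11.328 min; τ₂ = 18.3/1.28 = 14.297 min.
Solving the cascade with C₁(0)=C₂(0)=0 gives C₂(t) = C_in[1 − (τ₁ e^(−t/τ₁) − τ₂ e^(−t/τ₂))/(τ₁ − τ₂)].
At t = 20.9: e^(−t/τ₁) = 0.15803, e^(−t/τ₂) = 0.23181.
C₂ = 2.06·[1 − (11.328·0.15803 − 14.297·0.23181)/(-2.9688)] = 2.06·0.48669 = 1.0026 mol/L.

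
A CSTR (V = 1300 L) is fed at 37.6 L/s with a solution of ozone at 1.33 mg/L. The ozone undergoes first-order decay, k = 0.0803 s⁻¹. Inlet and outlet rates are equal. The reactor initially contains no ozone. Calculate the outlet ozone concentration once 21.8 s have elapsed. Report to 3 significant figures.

0.320 mg/L

Accumulation = in − out − consumed: V dC/dt = Q C_in − Q C − k V C.
This is linear with rate a = Q/V + k = 0.10922 s⁻¹.
C_ss = Q C_in/(Q + kV) = 0.35219 mg/L; C(t) = C_ss + (C₀ − C_ss) e^(−a t).
C(21.8) = 0.35219 + (-0.35219)·e^(−0.10922·21.8) = 0.35219 + (-0.35219)·0.092452 = 0.31963 mg/L.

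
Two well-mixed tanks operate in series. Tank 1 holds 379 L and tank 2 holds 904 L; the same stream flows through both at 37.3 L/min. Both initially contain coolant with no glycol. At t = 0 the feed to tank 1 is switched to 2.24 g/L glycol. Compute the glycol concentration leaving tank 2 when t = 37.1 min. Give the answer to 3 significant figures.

1.45 g/L

Time constants: τᵢ = Vᵢ/Q for each well-mixed tank.
τ₁ = 379/37.3 = 10.161 min; τ₂ = 904/37.3 = 24.236 min.
Solving the cascade with C₁(0)=C₂(0)=0 gives C₂(t) = C_in[1 − (τ₁ e^(−t/τ₁) − τ₂ e^(−t/τ₂))/(τ₁ − τ₂)].
At t = 37.1: e^(−t/τ₁) = 0.025958, e^(−t/τ₂) = 0.21637.
C₂ = 2.24·[1 − (10.161·0.025958 − 24.236·0.21637)/(-14.075)] = 2.24·0.64618 = 1.4474 g/L.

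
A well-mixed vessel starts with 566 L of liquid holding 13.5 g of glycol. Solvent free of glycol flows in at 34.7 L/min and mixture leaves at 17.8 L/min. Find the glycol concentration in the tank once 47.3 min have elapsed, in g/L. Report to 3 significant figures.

0.00391 g/L

Total volume: dV/dt = Q_in − Q_out = 16.900 L/min, so V(t) = 566 + 16.900 t and V(47.3) = 1365.4 L.
Solute balance: dm/dt = 0 − Q_out C = −Q_out m/V(t).
dm/m = −Q_out dt/(V₀ + 16.900 t); integrating gives ln(m/m₀) = −(Q_out/(Q_in−Q_out)) ln(V/V₀).
m = m₀ (V₀/V)^(Q_out/(Q_in−Q_out)) = 13.5 × (566/1365.4)^(1.0533) = 5.3399 g.
C = m/V = 5.3399/1365.4 = 0.0039110 g/L.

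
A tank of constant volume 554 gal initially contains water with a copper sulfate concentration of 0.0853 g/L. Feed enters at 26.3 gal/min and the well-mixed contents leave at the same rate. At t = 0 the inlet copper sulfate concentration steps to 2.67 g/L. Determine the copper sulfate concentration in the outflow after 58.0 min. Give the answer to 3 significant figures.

2.51 g/L

Accumulation = in − out for the solute gives V dC/dt = Q(C_in − C).
Time constant τ = V/Q = 554/26.3 = 21.065 min.
C approaches C_in exponentially: C(t) = C_in + (C₀ − C_in) e^(−t/τ).
C(58.0) = 2.67 + (0.0853 − 2.67)·e^(−58.0/21.065) = 2.67 + (-2.5847)·0.063709 = 2.5053 g/L.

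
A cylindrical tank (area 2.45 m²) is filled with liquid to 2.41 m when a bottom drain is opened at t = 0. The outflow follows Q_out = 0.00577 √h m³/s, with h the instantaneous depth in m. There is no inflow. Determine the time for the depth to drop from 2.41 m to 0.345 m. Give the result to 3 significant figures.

820 s

Unsteady balance on liquid volume: A dh/dt = −0.00577 √h.
∫ h^(−1/2) dh = −(0.00577/A) ∫ dt, giving 2√h = 2√h₀ − (0.00577/A) t.
t = 2A(√h₀ − √h)/0.00577 = 2·2.45·(√2.41 − √0.345)/0.00577
  = 4.9000 × (1.5524 − 0.58737) / 0.00577 = 819.54 s.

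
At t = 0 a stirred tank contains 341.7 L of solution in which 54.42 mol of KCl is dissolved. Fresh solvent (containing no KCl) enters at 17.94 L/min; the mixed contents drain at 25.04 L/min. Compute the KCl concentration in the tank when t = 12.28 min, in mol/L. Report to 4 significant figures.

0.07566 mol/L

Total volume: dV/dt = Q_in − Q_out = -7.10000 L/min, so V(t) = 341.7 − 7.10000 t and V(12.28) = 254.512 L.
No KCl enters, so dm/dt = −Q_out · (m/V).
dm/m = −Q_out dt/(V₀ − 7.10000 t); integrating gives ln(m/m₀) = −(Q_out/(Q_in−Q_out)) ln(V/V₀).
m = m₀ (V₀/V)^(Q_out/(Q_in−Q_out)) = 54.42 × (341.7/254.512)^(-3.52676) = 19.2556 mol.
C = m/V = 19.2556/254.512 = 0.0756568 mol/L.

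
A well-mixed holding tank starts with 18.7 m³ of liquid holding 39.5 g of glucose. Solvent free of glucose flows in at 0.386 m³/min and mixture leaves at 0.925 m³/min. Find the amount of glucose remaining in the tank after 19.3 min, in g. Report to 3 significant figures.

9.79 g

Total volume: dV/dt = Q_in − Q_out = -0.53900 m³/min, so V(t) = 18.7 − 0.53900 t and V(19.3) = 8.2973 m³.
Solute balance: dm/dt = 0 − Q_out C = −Q_out m/V(t).
Separate: dm/m = −Q_out dt/V(t) ⇒ ln(m/m₀) = −(Q_out/(Q_in−Q_out)) ln(V/V₀).
m = m₀ (V₀/V)^(Q_out/(Q_in−Q_out)) = 39.5 × (18.7/8.2973)^(-1.7161) = 9.7941 g.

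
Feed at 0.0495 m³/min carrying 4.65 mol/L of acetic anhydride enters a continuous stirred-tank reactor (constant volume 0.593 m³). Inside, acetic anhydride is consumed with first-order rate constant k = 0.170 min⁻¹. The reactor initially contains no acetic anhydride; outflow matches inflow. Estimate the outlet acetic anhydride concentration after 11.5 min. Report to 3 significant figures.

Accumulation = in − out − consumed: V dC/dt = Q C_in − Q C − k V C.
This is linear with rate a = Q/V + k = 0.25347 min⁻¹.
C_ss = Q C_in/(Q + kV) = 1.5313 mol/L; C(t) = C_ss + (C₀ − C_ss) e^(−a t).
C(11.5) = 1.5313 + (-1.5313)·e^(−0.25347·11.5) = 1.5313 + (-1.5313)·0.054207 = 1.4483 mol/L.

1.45 mol/L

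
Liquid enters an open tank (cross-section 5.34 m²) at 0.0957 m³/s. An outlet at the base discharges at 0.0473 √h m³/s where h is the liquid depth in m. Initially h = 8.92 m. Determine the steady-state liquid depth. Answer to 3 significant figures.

4.09 m

Level balance: A dh/dt = 0.0957 − 0.0473 √h. Setting dh/dt = 0:
Q_in = 0.0473 √h_ss ⇒ √h_ss = 0.0957/0.0473 = 2.0233.
h_ss = 2.0233² = 4.0936 m. (Since h₀ = 8.92 m > h_ss, the level will fall toward this value.)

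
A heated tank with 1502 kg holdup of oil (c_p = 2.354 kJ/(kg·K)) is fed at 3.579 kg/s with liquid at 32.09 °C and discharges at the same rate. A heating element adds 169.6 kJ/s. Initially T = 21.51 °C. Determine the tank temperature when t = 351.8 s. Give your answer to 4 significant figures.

M c_p dT/dt = ṁ c_p (T_in − T) + Q̇.
τ = M/ṁ = 419.670 s; T_ss = T_in + Q̇/(ṁ c_p) = 32.09 + 169.6/(3.579·2.354) = 52.2206 °C.
This is linear first-order; T(t) = T_ss + (T₀ − T_ss) e^(−t/τ).
T(351.8) = 52.2206 + (-30.7106)·e^(−351.8/419.670) = 52.2206 + (-30.7106)·0.432455 = 38.9397 °C.

38.94 °C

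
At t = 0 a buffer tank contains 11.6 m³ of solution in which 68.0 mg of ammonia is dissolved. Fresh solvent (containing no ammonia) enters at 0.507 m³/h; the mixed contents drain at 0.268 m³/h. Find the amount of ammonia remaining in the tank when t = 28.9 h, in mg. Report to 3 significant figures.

Total volume: dV/dt = Q_in − Q_out = 0.23900 m³/h, so V(t) = 11.6 + 0.23900 t and V(28.9) = 18.507 m³.
Solute balance: dm/dt = 0 − Q_out C = −Q_out m/V(t).
dm/m = −Q_out dt/(V₀ + 0.23900 t); integrating gives ln(m/m₀) = −(Q_out/(Q_in−Q_out)) ln(V/V₀).
m = m₀ (V₀/V)^(Q_out/(Q_in−Q_out)) = 68.0 × (11.6/18.507)^(1.1213) = 40.273 mg.

40.3 mg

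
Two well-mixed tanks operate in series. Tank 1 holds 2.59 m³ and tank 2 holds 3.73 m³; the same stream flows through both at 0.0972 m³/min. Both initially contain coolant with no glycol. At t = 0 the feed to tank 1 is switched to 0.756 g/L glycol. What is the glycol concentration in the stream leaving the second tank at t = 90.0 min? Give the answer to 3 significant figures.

Species balance on tank i: dCᵢ/dt = (Cᵢ₋₁ − Cᵢ)/τᵢ with τᵢ = Vᵢ/Q.
τ₁ = 2.59/0.0972 = 26.646 min; τ₂ = 3.73/0.0972 = 38.374 min.
Solving the cascade with C₁(0)=C₂(0)=0 gives C₂(t) = C_in[1 − (τ₁ e^(−t/τ₁) − τ₂ e^(−t/τ₂))/(τ₁ − τ₂)].
At t = 90.0: e^(−t/τ₁) = 0.034129, e^(−t/τ₂) = 0.095818.
C₂ = 0.756·[1 − (26.646·0.034129 − 38.374·0.095818)/(-11.728)] = 0.756·0.76403 = 0.57761 g/L.

0.578 g/L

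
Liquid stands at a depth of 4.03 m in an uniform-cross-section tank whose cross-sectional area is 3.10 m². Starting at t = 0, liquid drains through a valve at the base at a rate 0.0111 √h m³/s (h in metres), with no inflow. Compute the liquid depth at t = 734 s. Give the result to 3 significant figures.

With no inflow, A dh/dt = −0.0111 √h.
Separate and integrate: 2(√h − √h₀) = −(0.0111/A) t.
√h = √4.03 − 0.0111·734/(2·3.10) = 2.0075 − 1.3141 = 0.69339.
h = 0.69339² = 0.48079 m.

0.481 m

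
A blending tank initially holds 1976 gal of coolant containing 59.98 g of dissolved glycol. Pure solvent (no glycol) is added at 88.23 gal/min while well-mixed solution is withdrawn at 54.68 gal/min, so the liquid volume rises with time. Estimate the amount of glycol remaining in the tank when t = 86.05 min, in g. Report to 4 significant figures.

Total volume: dV/dt = Q_in − Q_out = 33.5500 gal/min, so V(t) = 1976 + 33.5500 t and V(86.05) = 4862.98 gal.
Species balance (pure solvent in): dm/dt = −Q_out · m/V(t).
Separate: dm/m = −Q_out dt/V(t) ⇒ ln(m/m₀) = −(Q_out/(Q_in−Q_out)) ln(V/V₀).
m = m₀ (V₀/V)^(Q_out/(Q_in−Q_out)) = 59.98 × (1976/4862.98)^(1.62981) = 13.8218 g.

13.82 g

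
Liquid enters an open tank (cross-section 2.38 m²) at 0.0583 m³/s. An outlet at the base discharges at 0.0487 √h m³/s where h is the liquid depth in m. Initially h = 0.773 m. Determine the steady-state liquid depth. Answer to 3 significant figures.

1.43 m

Mass balance (ρ constant): A dh/dt = Q_in − 0.0487 √h. At steady state dh/dt = 0:
Q_in = 0.0487 √h_ss ⇒ √h_ss = 0.0583/0.0487 = 1.1971.
h_ss = 1.1971² = 1.4331 m. (Since h₀ = 0.773 m < h_ss, the level will rise toward this value.)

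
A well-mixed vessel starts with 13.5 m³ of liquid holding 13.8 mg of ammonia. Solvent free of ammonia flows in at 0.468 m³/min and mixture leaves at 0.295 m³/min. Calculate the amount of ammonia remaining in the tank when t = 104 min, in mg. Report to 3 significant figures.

3.26 mg

Total volume: dV/dt = Q_in − Q_out = 0.17300 m³/min, so V(t) = 13.5 + 0.17300 t and V(104) = 31.492 m³.
Species balance (pure solvent in): dm/dt = −Q_out · m/V(t).
Separate: dm/m = −Q_out dt/V(t) ⇒ ln(m/m₀) = −(Q_out/(Q_in−Q_out)) ln(V/V₀).
m = m₀ (V₀/V)^(Q_out/(Q_in−Q_out)) = 13.8 × (13.5/31.492)^(1.7052) = 3.2553 mg.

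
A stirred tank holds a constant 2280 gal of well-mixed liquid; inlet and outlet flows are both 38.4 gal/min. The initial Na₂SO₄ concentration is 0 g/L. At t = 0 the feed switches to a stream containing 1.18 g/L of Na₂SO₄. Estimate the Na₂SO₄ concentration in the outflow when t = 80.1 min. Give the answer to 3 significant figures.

Accumulation = in − out for the solute gives V dC/dt = Q(C_in − C).
Rewrite as dC/dt + C/τ = C_in/τ, τ = V/Q = 59.375 min.
This is linear first-order; C(t) = C_in + (C₀ − C_in) e^(−t/τ).
C(80.1) = 1.18 + (0 − 1.18)·e^(−80.1/59.375) = 1.18 + (-1.1800)·0.25949 = 0.87381 g/L.

0.874 g/L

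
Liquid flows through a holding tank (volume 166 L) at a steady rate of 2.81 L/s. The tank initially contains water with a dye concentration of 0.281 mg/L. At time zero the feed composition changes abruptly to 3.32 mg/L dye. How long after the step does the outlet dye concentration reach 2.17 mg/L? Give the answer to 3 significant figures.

57.4 s

Species balance: V dC/dt = Q(C_in − C) ⇒ τ = V/Q = 59.075 s.
C(t) = C_in + (C₀ − C_in) e^(−t/τ). Set C = 2.17 and solve for t:
e^(−t/τ) = (C − C_in)/(C₀ − C_in) = (2.17 − 3.32)/(0.281 − 3.32) = 0.37841
t = −τ ln(…) = 59.075 × 0.97177 = 57.407 s.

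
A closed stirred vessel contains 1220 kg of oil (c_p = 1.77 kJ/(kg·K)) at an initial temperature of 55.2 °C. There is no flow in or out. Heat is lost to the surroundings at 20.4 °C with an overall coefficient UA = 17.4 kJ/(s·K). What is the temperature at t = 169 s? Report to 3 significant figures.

Unsteady energy balance on the tank contents: M c_p dT/dt = −UA(T − T_amb).
dT/dt = (T_ss − T)/τ with T_ss = T_amb = 20.400 °C, τ = M c_p/UA = 1220·1.77/17.4 = 124.10 s.
This is linear first-order; T(t) = T_ss + (T₀ − T_ss) e^(−t/τ).
T(169) = 20.400 + (34.800)·0.25621 = 29.316 °C.

29.3 °C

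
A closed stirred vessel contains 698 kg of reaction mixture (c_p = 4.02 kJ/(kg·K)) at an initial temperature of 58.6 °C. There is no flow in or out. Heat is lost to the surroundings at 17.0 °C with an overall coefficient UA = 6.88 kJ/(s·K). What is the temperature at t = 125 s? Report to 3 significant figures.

47.6 °C

Lumped-capacitance energy balance: M c_p dT/dt = UA(T_amb − T).
dT/dt = (T_ss − T)/τ with T_ss = T_amb = 17.000 °C, τ = M c_p/UA = 698·4.02/6.88 = 407.84 s.
T approaches T_ss exponentially: T(t) = T_ss + (T₀ − T_ss) e^(−t/τ).
T(125) = 17.000 + (41.600)·0.73603 = 47.619 °C.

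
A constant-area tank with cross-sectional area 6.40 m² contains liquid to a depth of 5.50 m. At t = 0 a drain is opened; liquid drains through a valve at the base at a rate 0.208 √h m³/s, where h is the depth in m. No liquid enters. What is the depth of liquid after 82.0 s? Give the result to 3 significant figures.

A dh/dt = −Q_out = −0.208 √h.
This is separable: 2 d(√h)/dt = −0.208/A, so √h = √h₀ − (0.208/(2A)) t.
√h = √5.50 − 0.208·82.0/(2·6.40) = 2.3452 − 1.3325 = 1.0127.
h = 1.0127² = 1.0256 m.

1.03 m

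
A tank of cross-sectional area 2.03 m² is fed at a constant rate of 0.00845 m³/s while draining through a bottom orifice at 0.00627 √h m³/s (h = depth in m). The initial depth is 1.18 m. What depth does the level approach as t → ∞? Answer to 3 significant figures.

Unsteady balance on liquid volume: A dh/dt = Q_in − 0.00627 √h. At steady state dh/dt = 0:
Q_in = 0.00627 √h_ss ⇒ √h_ss = 0.00845/0.00627 = 1.3477.
h_ss = 1.3477² = 1.8163 m. (Since h₀ = 1.18 m < h_ss, the level will rise toward this value.)

1.82 m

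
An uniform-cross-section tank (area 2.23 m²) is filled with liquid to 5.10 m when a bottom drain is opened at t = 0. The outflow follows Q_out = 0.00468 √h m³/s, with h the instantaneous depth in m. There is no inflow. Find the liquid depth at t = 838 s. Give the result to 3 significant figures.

Accumulation of liquid (constant cross-section A): A dh/dt = −0.00468 √h.
This is separable: 2 d(√h)/dt = −0.00468/A, so √h = √h₀ − (0.00468/(2A)) t.
√h = √5.10 − 0.00468·838/(2·2.23) = 2.2583 − 0.87934 = 1.3790.
h = 1.3790² = 1.9016 m.

1.90 m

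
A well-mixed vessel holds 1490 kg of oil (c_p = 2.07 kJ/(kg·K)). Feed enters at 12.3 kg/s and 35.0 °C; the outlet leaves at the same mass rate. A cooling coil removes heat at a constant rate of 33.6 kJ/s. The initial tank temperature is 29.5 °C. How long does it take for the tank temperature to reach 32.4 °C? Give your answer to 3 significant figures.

143 s

First-law balance (no shaft work): M c_p dT/dt = ṁ c_p (T_in − T) − 33.6.
τ = M/ṁ = 121.14 s; T_ss = T_in − Q̇/(ṁ c_p) = 33.680 °C.
T(t) = T_ss + (T₀ − T_ss) e^(−t/τ). Set T = 32.4:
e^(−t/τ) = (32.4 − 33.680)/(29.5 − 33.680) = 0.30628
t = −121.14 · ln(0.30628) = 143.34 s.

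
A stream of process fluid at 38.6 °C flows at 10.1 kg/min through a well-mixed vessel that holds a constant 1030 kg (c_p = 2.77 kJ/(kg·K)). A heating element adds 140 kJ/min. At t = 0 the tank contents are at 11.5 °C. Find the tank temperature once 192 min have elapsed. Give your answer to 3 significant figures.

Energy balance: M c_p dT/dt = ṁ c_p (T_in − T) + 140.
Rearrange: dT/dt = (T_ss − T)/τ with τ = M/ṁ = 101.98 min and T_ss = T_in + Q̇/(ṁ c_p) = 43.604 °C.
Integrating: T(t) = T_ss + (T₀ − T_ss) e^(−t/τ).
T(192) = 43.604 + (-32.104)·e^(−192/101.98) = 43.604 + (-32.104)·0.15218 = 38.719 °C.

38.7 °C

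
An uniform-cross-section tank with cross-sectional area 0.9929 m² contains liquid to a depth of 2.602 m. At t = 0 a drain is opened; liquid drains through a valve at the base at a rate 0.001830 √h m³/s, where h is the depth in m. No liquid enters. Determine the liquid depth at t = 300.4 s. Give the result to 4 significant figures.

1.786 m

A dh/dt = −Q_out = −0.001830 √h.
∫ h^(−1/2) dh = −(0.001830/A) ∫ dt, giving 2√h = 2√h₀ − (0.001830/A) t.
√h = √2.602 − 0.001830·300.4/(2·0.9929) = 1.61307 − 0.276832 = 1.33624.
h = 1.33624² = 1.78554 m.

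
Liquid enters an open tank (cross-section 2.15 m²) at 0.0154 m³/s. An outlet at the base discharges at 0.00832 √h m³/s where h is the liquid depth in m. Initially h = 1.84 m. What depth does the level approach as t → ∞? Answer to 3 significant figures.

Level balance: A dh/dt = 0.0154 − 0.00832 √h. Setting dh/dt = 0:
Q_in = 0.00832 √h_ss ⇒ √h_ss = 0.0154/0.00832 = 1.8510.
h_ss = 1.8510² = 3.4261 m. (Since h₀ = 1.84 m < h_ss, the level will rise toward this value.)

3.43 m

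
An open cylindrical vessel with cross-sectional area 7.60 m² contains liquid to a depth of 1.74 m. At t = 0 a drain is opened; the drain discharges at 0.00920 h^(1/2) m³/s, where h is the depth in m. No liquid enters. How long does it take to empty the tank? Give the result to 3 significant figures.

2180 s

A dh/dt = −Q_out = −0.00920 √h.
∫ h^(−1/2) dh = −(0.00920/A) ∫ dt, giving 2√h = 2√h₀ − (0.00920/A) t.
Tank is empty when √h = 0: t_empty = 2A√h₀/0.00920.
t_empty = 2·7.60·√1.74/0.00920 = 15.200·1.3191/0.00920 = 2179.4 s.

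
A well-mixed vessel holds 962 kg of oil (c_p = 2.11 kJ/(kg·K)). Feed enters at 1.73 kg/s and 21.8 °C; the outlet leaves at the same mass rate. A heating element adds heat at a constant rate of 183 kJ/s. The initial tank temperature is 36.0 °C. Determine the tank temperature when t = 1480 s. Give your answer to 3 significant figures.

69.4 °C

Energy balance: M c_p dT/dt = ṁ c_p (T_in − T) + 183.
τ = M/ṁ = 556.07 s; T_ss = T_in + Q̇/(ṁ c_p) = 21.8 + 183/(1.73·2.11) = 71.933 °C.
This is linear first-order; T(t) = T_ss + (T₀ − T_ss) e^(−t/τ).
T(1480) = 71.933 + (-35.933)·e^(−1480/556.07) = 71.933 + (-35.933)·0.069841 = 69.423 °C.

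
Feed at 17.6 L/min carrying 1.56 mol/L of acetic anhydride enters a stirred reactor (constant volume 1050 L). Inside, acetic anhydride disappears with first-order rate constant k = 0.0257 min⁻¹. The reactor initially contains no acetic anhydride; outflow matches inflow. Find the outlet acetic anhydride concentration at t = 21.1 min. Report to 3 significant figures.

Accumulation = in − out − consumed: V dC/dt = Q C_in − Q C − k V C.
This is linear with rate a = Q/V + k = 0.042462 min⁻¹.
C_ss = Q C_in/(Q + kV) = 0.61581 mol/L; C(t) = C_ss + (C₀ − C_ss) e^(−a t).
C(21.1) = 0.61581 + (-0.61581)·e^(−0.042462·21.1) = 0.61581 + (-0.61581)·0.40822 = 0.36442 mol/L.

0.364 mol/L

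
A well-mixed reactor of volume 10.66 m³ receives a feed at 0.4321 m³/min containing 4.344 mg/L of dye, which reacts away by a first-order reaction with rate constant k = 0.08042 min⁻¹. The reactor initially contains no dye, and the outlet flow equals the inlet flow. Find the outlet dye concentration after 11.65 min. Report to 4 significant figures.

1.100 mg/L

Species balance: V dC/dt = Q C_in − Q C − k V C.
dC/dt = (Q/V) C_in − (Q/V + k) C; effective rate a = Q/V + k = 0.0405347 + 0.08042 = 0.120955 min⁻¹.
C_ss = Q C_in/(Q + kV) = 1.45577 mg/L; C(t) = C_ss + (C₀ − C_ss) e^(−a t).
C(11.65) = 1.45577 + (-1.45577)·e^(−0.120955·11.65) = 1.45577 + (-1.45577)·0.244358 = 1.10004 mg/L.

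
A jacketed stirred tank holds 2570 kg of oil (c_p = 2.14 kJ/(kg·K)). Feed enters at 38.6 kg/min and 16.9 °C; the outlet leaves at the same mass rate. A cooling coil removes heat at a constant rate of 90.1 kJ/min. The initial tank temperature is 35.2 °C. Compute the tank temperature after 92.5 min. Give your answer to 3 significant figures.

20.6 °C

M c_p dT/dt = ṁ c_p (T_in − T) − Q̇.
τ = M/ṁ = 66.580 min; T_ss = T_in − Q̇/(ṁ c_p) = 16.9 − 90.1/(38.6·2.14) = 15.809 °C.
Integrating: T(t) = T_ss + (T₀ − T_ss) e^(−t/τ).
T(92.5) = 15.809 + (19.391)·e^(−92.5/66.580) = 15.809 + (19.391)·0.24925 = 20.642 °C.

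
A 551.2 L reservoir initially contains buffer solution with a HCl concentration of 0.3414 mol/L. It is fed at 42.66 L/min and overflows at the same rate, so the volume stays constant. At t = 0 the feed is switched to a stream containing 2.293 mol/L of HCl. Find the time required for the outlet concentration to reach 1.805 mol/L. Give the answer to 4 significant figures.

Species balance: V dC/dt = Q(C_in − C) ⇒ τ = V/Q = 12.9208 min.
C(t) = C_in + (C₀ − C_in) e^(−t/τ). Set C = 1.805 and solve for t:
e^(−t/τ) = (C − C_in)/(C₀ − C_in) = (1.805 − 2.293)/(0.3414 − 2.293) = 0.250051
t = −τ ln(…) = 12.9208 × 1.38609 = 17.9093 min.

17.91 min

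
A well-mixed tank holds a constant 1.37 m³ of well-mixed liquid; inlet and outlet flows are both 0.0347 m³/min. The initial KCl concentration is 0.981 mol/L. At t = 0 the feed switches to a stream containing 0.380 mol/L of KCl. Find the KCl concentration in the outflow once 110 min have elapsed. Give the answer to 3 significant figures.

0.417 mol/L

Unsteady species balance (constant V, well mixed): V dC/dt = Q(C_in − C).
So dC/dt = (C_in − C)/τ with τ = V/Q = 1.37/0.0347 = 39.481 min.
Integrating: C(t) = C_in + (C₀ − C_in) e^(−t/τ).
C(110) = 0.380 + (0.981 − 0.380)·e^(−110/39.481) = 0.380 + (0.60100)·0.061659 = 0.41706 mol/L.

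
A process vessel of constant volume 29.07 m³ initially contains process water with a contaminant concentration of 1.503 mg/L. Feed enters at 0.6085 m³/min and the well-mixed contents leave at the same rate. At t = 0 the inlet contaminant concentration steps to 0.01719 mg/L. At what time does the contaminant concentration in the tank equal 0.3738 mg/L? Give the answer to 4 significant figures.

Unsteady species balance (constant V, well mixed): V dC/dt = Q(C_in − C), so τ = V/Q = 47.7732 min.
C(t) = C_in + (C₀ − C_in) e^(−t/τ). Set C = 0.3738 and solve for t:
e^(−t/τ) = (C − C_in)/(C₀ − C_in) = (0.3738 − 0.01719)/(1.503 − 0.01719) = 0.240010
t = −τ ln(…) = 47.7732 × 1.42707 = 68.1758 min.

68.18 min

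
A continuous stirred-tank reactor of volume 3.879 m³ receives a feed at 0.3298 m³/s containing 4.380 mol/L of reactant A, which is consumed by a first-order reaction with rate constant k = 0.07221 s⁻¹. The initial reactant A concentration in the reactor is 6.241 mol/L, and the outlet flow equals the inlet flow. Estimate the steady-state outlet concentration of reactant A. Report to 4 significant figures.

2.368 mol/L

Accumulation = in − out − consumed: V dC/dt = Q C_in − Q C − k V C.
At steady state: 0 = Q C_in − (Q + kV) C_ss, so C_ss = Q C_in/(Q + kV).
C_ss = 0.3298·4.380/(0.3298 + 0.07221·3.879) = 1.44452/0.609903 = 2.36845 mol/L.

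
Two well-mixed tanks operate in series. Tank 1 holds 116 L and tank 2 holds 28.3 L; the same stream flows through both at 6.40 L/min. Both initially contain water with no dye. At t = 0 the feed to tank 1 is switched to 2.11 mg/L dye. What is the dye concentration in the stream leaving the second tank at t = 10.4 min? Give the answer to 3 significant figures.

0.602 mg/L

Time constants: τᵢ = Vᵢ/Q for each well-mixed tank.
τ₁ = 116/6.40 = 18.125 min; τ₂ = 28.3/6.40 = 4.4219 min.
Tank 1: C₁ = C_in(1 − e^(−t/τ₁)). Tank 2 (τ₁ ≠ τ₂): C₂ = C_in[1 − (τ₁ e^(−t/τ₁) − τ₂ e^(−t/τ₂))/(τ₁ − τ₂)].
At t = 10.4: e^(−t/τ₁) = 0.56338, e^(−t/τ₂) = 0.095184.
C₂ = 2.11·[1 − (18.125·0.56338 − 4.4219·0.095184)/(13.703)] = 2.11·0.28553 = 0.60247 mg/L.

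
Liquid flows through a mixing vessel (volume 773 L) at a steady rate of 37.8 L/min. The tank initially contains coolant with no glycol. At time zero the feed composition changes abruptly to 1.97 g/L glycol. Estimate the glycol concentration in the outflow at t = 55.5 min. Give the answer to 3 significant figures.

1.84 g/L

Unsteady species balance (constant V, well mixed): V dC/dt = Q(C_in − C).
Rewrite as dC/dt + C/τ = C_in/τ, τ = V/Q = 20.450 min.
Solution: C(t) = C_in + (C₀ − C_in) e^(−t/τ).
C(55.5) = 1.97 + (0 − 1.97)·e^(−55.5/20.450) = 1.97 + (-1.9700)·0.066273 = 1.8394 g/L.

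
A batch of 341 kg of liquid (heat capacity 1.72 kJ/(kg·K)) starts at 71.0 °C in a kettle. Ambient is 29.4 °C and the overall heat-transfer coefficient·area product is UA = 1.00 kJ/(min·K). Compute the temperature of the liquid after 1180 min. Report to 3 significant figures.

35.0 °C

Energy balance: M c_p dT/dt = −UA(T − T_amb).
dT/dt = (T_ss − T)/τ with T_ss = T_amb = 29.400 °C, τ = M c_p/UA = 341·1.72/1.00 = 586.52 min.
This is linear first-order; T(t) = T_ss + (T₀ − T_ss) e^(−t/τ).
T(1180) = 29.400 + (41.600)·0.13374 = 34.964 °C.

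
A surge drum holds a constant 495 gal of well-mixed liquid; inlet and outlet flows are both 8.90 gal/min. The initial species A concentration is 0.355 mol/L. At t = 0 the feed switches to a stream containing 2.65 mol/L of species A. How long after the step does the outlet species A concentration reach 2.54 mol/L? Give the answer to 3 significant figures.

169 min

Species balance on the tank: V dC/dt = Q(C_in − C), so τ = V/Q = 55.618 min.
C(t) = C_in + (C₀ − C_in) e^(−t/τ). Set C = 2.54 and solve for t:
e^(−t/τ) = (C − C_in)/(C₀ − C_in) = (2.54 − 2.65)/(0.355 − 2.65) = 0.047930
t = −τ ln(…) = 55.618 × 3.0380 = 168.97 min.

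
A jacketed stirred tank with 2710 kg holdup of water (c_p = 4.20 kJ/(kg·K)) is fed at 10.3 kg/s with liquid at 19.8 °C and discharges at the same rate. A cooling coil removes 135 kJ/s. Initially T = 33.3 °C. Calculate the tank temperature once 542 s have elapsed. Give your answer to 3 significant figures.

M c_p dT/dt = ṁ c_p (T_in − T) − Q̇.
Rearrange: dT/dt = (T_ss − T)/τ with τ = M/ṁ = 263.11 s and T_ss = T_in − Q̇/(ṁ c_p) = 16.679 °C.
T approaches T_ss exponentially: T(t) = T_ss + (T₀ − T_ss) e^(−t/τ).
T(542) = 16.679 + (16.621)·e^(−542/263.11) = 16.679 + (16.621)·0.12745 = 18.798 °C.

18.8 °C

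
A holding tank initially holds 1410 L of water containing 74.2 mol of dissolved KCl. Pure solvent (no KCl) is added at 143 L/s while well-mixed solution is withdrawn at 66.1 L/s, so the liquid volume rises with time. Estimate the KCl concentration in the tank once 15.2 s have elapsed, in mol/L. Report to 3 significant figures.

0.0171 mol/L

Total volume: dV/dt = Q_in − Q_out = 76.900 L/s, so V(t) = 1410 + 76.900 t and V(15.2) = 2578.9 L.
Solute balance: dm/dt = 0 − Q_out C = −Q_out m/V(t).
Separate: dm/m = −Q_out dt/V(t) ⇒ ln(m/m₀) = −(Q_out/(Q_in−Q_out)) ln(V/V₀).
m = m₀ (V₀/V)^(Q_out/(Q_in−Q_out)) = 74.2 × (1410/2578.9)^(0.85956) = 44.159 mol.
C = m/V = 44.159/2578.9 = 0.017123 mol/L.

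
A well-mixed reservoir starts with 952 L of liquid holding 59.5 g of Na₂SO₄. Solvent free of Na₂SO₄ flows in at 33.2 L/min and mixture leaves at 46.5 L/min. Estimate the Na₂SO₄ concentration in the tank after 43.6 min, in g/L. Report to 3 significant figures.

Total volume: dV/dt = Q_in − Q_out = -13.300 L/min, so V(t) = 952 − 13.300 t and V(43.6) = 372.12 L.
Solute balance: dm/dt = 0 − Q_out C = −Q_out m/V(t).
Separate: dm/m = −Q_out dt/V(t) ⇒ ln(m/m₀) = −(Q_out/(Q_in−Q_out)) ln(V/V₀).
m = m₀ (V₀/V)^(Q_out/(Q_in−Q_out)) = 59.5 × (952/372.12)^(-3.4962) = 2.2295 g.
C = m/V = 2.2295/372.12 = 0.0059914 g/L.

0.00599 g/L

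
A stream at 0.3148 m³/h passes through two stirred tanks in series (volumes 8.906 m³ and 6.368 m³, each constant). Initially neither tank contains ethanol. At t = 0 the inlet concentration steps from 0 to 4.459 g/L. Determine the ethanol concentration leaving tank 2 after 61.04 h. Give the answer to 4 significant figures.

3.197 g/L

Each tank obeys Vᵢ dCᵢ/dt = Q(Cᵢ₋₁ − Cᵢ), so τᵢ = Vᵢ/Q.
τ₁ = 8.906/0.3148 = 28.2910 h; τ₂ = 6.368/0.3148 = 20.2287 h.
Solving the cascade with C₁(0)=C₂(0)=0 gives C₂(t) = C_in[1 − (τ₁ e^(−t/τ₁) − τ₂ e^(−t/τ₂))/(τ₁ − τ₂)].
At t = 61.04: e^(−t/τ₁) = 0.115605, e^(−t/τ₂) = 0.0489237.
C₂ = 4.459·[1 − (28.2910·0.115605 − 20.2287·0.0489237)/(8.06226)] = 4.459·0.717088 = 3.19750 g/L.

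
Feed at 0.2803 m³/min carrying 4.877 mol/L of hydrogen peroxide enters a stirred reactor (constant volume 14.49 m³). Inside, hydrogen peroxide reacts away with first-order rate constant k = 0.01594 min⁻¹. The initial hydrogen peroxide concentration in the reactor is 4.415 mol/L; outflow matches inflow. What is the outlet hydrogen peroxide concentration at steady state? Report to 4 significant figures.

2.674 mol/L

Species balance: V dC/dt = Q C_in − Q C − k V C.
At steady state: 0 = Q C_in − (Q + kV) C_ss, so C_ss = Q C_in/(Q + kV).
C_ss = 0.2803·4.877/(0.2803 + 0.01594·14.49) = 1.36702/0.511271 = 2.67378 mol/L.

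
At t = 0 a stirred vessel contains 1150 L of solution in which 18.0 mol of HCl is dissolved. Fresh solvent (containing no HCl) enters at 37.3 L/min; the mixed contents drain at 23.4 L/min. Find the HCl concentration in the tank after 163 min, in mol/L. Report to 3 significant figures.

Total volume: dV/dt = Q_in − Q_out = 13.900 L/min, so V(t) = 1150 + 13.900 t and V(163) = 3415.7 L.
Species balance (pure solvent in): dm/dt = −Q_out · m/V(t).
Separate: dm/m = −Q_out dt/V(t) ⇒ ln(m/m₀) = −(Q_out/(Q_in−Q_out)) ln(V/V₀).
m = m₀ (V₀/V)^(Q_out/(Q_in−Q_out)) = 18.0 × (1150/3415.7)^(1.6835) = 2.8798 mol.
C = m/V = 2.8798/3415.7 = 0.00084311 mol/L.

0.000843 mol/L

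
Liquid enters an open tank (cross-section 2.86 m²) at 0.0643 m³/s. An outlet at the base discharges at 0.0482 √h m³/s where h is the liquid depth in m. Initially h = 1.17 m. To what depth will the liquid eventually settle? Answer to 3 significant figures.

1.78 m

Level balance: A dh/dt = 0.0643 − 0.0482 √h. Setting dh/dt = 0:
Q_in = 0.0482 √h_ss ⇒ √h_ss = 0.0643/0.0482 = 1.3340.
h_ss = 1.3340² = 1.7796 m. (Since h₀ = 1.17 m < h_ss, the level will rise toward this value.)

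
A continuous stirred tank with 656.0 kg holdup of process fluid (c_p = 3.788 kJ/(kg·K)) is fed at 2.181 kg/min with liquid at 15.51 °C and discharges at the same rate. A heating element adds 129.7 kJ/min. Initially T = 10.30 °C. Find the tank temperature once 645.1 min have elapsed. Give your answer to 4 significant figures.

28.76 °C

M c_p dT/dt = ṁ c_p (T_in − T) + Q̇.
Rearrange: dT/dt = (T_ss − T)/τ with τ = M/ṁ = 300.779 min and T_ss = T_in + Q̇/(ṁ c_p) = 31.2091 °C.
Solution: T(t) = T_ss + (T₀ − T_ss) e^(−t/τ).
T(645.1) = 31.2091 + (-20.9091)·e^(−645.1/300.779) = 31.2091 + (-20.9091)·0.117096 = 28.7607 °C.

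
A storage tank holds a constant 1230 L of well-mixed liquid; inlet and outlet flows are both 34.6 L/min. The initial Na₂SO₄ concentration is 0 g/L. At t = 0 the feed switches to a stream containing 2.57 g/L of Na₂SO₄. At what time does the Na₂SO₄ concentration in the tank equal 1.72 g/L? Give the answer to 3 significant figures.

Accumulation = in − out for the solute gives V dC/dt = Q(C_in − C), so τ = V/Q = 35.549 min.
C(t) = C_in + (C₀ − C_in) e^(−t/τ). Set C = 1.72 and solve for t:
e^(−t/τ) = (C − C_in)/(C₀ − C_in) = (1.72 − 2.57)/(0 − 2.57) = 0.33074
t = −τ ln(…) = 35.549 × 1.1064 = 39.332 min.

39.3 min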